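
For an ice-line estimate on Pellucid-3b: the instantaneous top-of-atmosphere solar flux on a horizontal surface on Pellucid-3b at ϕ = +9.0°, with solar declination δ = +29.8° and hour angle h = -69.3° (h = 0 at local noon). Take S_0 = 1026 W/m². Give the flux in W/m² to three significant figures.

cos θ_z = sin ϕ sin δ + cos ϕ cos δ cos h = 0.077744 + 0.302957 = 0.380701.
Flux = S_0 · cos θ_z = 1026 × 0.380701 = 390.6 W/m².

391 W/m²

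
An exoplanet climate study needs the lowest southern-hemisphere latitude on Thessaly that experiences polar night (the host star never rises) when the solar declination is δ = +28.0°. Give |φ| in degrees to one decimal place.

Polar night requires cos H₀ = −tan φ tan δ ≥ 1, i.e. tan φ tan δ ≤ −1.
The boundary is |tan φ| · |tan δ| = 1, so |φ| = 90° − |δ| = 90° − 28.0° = 62.0° in the southern hemisphere.

|φ| = 62.0°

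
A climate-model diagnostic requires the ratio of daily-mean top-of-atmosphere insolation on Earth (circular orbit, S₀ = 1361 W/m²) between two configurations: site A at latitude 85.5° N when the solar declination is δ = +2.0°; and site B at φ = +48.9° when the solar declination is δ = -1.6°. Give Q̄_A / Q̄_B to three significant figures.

Q̄_A / Q̄_B ≈ 0.226

— Configuration A (φ=+85.5°):
cos H₀ = −tan(+85.5°) tan(+2.000°) = -0.4437, H₀ = 2.0305 rad.
Bracket: H₀ sin φ sin δ + cos φ cos δ sin H₀ = 2.0305×0.99692×0.03490 + 0.07846×0.99939×0.89617 = 0.070646 + 0.070271 = 0.140917.
Q̄ = (S₀/π) × [bracket] = (1361/π) × 0.140917 = 61.048 W/m².
— Configuration B (φ=+48.9°):
cos H₀ = −tan(+48.9°) tan(-1.600°) = 0.0320, H₀ = 1.5388 rad.
Bracket: H₀ sin φ sin δ + cos φ cos δ sin H₀ = 1.5388×0.75356×-0.02792 + 0.65738×0.99961×0.99949 = -0.032375 + 0.656788 = 0.624413.
Q̄ = (S₀/π) × [bracket] = (1361/π) × 0.624413 = 270.51 W/m².
Ratio Q̄_A / Q̄_B = 61.048 / 270.51 = 0.2257.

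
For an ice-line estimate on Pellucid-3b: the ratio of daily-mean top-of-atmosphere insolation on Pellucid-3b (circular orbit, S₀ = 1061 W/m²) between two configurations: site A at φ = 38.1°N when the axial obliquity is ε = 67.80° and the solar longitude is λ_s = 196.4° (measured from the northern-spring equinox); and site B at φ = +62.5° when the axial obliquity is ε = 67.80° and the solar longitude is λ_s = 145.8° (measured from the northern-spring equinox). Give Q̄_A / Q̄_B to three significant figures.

— Configuration A (φ=+38.1°):
Solar declination: sin δ = sin ε · sin λ_s = sin 67.80° × sin 196.4° = -0.26141, so δ = -15.154°.
cos H₀ = −tan(+38.1°) tan(-15.154°) = 0.2124, H₀ = 1.3568 rad.
Bracket: H₀ sin φ sin δ + cos φ cos δ sin H₀ = 1.3568×0.61704×-0.26141 + 0.78694×0.96523×0.97719 = -0.218852 + 0.742252 = 0.523400.
Q̄ = (S₀/π) × [bracket] = (1061/π) × 0.523400 = 176.77 W/m².
— Configuration B (φ=+62.5°):
Solar declination: sin δ = sin ε · sin λ_s = sin 67.80° × sin 145.8° = 0.52042, so δ = +31.360°.
cos H₀ = −tan(+62.5°) tan(+31.360°) = -1.1707 ≤ −1 ⇒ polar day, H₀ = π.
Bracket: H₀ sin φ sin δ + cos φ cos δ sin H₀ = 3.1416×0.88701×0.52042 + 0.46175×0.85391×0.00000 = 1.450218 + 0.000000 = 1.450218.
Q̄ = (S₀/π) × [bracket] = (1061/π) × 1.450218 = 489.78 W/m².
Ratio Q̄_A / Q̄_B = 176.77 / 489.78 = 0.3609.

Q̄_A / Q̄_B ≈ 0.361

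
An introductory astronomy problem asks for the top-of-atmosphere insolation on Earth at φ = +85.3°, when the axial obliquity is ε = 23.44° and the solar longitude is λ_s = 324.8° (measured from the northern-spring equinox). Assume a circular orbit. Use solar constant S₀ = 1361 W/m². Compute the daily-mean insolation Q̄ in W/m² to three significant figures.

Q̄ ≈ 0.00 W/m²

Solar declination: sin δ = sin ε · sin λ_s = sin 23.44° × sin 324.8° = -0.22930, so δ = -13.256°.
cos H₀ = −tan(+85.3°) tan(-13.256°) = 2.8654 ≥ 1 ⇒ polar night, H₀ = 0 and Q̄ = 0.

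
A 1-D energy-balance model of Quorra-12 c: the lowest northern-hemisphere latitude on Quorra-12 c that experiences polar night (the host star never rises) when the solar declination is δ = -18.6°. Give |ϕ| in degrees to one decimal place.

|ϕ| = 71.4°

Polar night requires cos h₀ = −tan ϕ tan δ ≥ 1, i.e. tan ϕ tan δ ≤ −1.
The boundary is |tan ϕ| · |tan δ| = 1, so |ϕ| = 90° − |δ| = 90° − 18.6° = 71.4° in the northern hemisphere.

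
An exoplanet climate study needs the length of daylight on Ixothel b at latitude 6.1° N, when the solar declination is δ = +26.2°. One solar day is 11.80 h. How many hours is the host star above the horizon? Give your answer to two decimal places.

cos H₀ = −tan φ · tan δ = −tan(+6.1°) × tan(+26.200°) = -0.0526, so H₀ = 1.6234 rad = 93.01°.
Daylight = 2H₀/(2π) × 11.80 h = (1.6234/π) × 11.80 = 6.10 h.

6.10 h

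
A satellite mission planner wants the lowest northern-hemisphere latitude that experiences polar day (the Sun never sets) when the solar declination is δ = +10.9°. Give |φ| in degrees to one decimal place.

|φ| = 79.1°

Polar day requires cos H₀ = −tan φ tan δ ≤ −1, i.e. tan φ tan δ ≥ 1.
The boundary is |tan φ| · |tan δ| = 1, so |φ| = 90° − |δ| = 90° − 10.9° = 79.1° in the northern hemisphere.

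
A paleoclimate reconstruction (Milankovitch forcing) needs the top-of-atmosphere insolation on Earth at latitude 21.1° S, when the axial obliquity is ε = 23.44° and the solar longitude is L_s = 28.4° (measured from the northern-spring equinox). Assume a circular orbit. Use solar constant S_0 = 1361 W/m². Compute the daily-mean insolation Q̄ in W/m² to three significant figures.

Solar declination: sin δ = sin ε · sin L_s = sin 23.44° × sin 28.4° = 0.18920, so δ = +10.906°.
cos h₀ = −tan(-21.1°) tan(+10.906°) = 0.0743, h₀ = 1.4964 rad.
Bracket: h₀ sin ϕ sin δ + cos ϕ cos δ sin h₀ = 1.4964×-0.36000×0.18920 + 0.93295×0.98194×0.99723 = -0.101923 + 0.913563 = 0.811640.
Q̄ = (S_0/π) × [bracket] = (1361/π) × 0.811640 = 351.6 W/m².

Q̄ ≈ 352 W/m²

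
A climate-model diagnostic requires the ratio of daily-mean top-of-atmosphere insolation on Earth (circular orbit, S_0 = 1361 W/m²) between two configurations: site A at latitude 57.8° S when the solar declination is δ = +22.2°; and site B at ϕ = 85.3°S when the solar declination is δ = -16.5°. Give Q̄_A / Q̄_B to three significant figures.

Q̄_A / Q̄_B ≈ 0.111

— Configuration A (ϕ=-57.8°):
cos h₀ = −tan(-57.8°) tan(+22.200°) = 0.6480, h₀ = 0.8658 rad.
Bracket: h₀ sin ϕ sin δ + cos ϕ cos δ sin h₀ = 0.8658×-0.84619×0.37784 + 0.53288×0.92587×0.76161 = -0.276817 + 0.375761 = 0.098944.
Q̄ = (S_0/π) × [bracket] = (1361/π) × 0.098944 = 42.864 W/m².
— Configuration B (ϕ=-85.3°):
cos h₀ = −tan(-85.3°) tan(-16.500°) = -3.6029 ≤ −1 ⇒ polar day, h₀ = π.
Bracket: h₀ sin ϕ sin δ + cos ϕ cos δ sin h₀ = 3.1416×-0.99664×-0.28402 + 0.08194×0.95882×0.00000 = 0.889279 + 0.000000 = 0.889279.
Q̄ = (S_0/π) × [bracket] = (1361/π) × 0.889279 = 385.25 W/m².
Ratio Q̄_A / Q̄_B = 42.864 / 385.25 = 0.1113.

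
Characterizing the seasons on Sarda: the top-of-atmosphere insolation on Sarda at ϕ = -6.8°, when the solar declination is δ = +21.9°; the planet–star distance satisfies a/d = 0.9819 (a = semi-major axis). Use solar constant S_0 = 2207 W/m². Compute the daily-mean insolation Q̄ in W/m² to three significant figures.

Q̄ ≈ 578 W/m²

cos h₀ = −tan(-6.8°) tan(+21.900°) = 0.0479, h₀ = 1.5228 rad.
Bracket: h₀ sin ϕ sin δ + cos ϕ cos δ sin h₀ = 1.5228×-0.11840×0.37299 + 0.99297×0.92784×0.99885 = -0.067250 + 0.920258 = 0.853008.
Inverse-square distance factor (a/d)² = 0.9819² = 0.964128.
Q̄ = (S_0/π) × 0.964128 × [bracket] = (2207/π) × 0.964128 × 0.853008 = 577.8 W/m².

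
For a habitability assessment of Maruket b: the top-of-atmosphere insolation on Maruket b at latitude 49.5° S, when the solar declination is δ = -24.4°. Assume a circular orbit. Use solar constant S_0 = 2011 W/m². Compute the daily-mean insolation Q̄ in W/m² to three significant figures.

cos h₀ = −tan(-49.5°) tan(-24.400°) = -0.5311, h₀ = 2.1307 rad.
Bracket: h₀ sin ϕ sin δ + cos ϕ cos δ sin h₀ = 2.1307×-0.76041×-0.41310 + 0.64945×0.91068×0.84730 = 0.669307 + 0.501128 = 1.170435.
Q̄ = (S_0/π) × [bracket] = (2011/π) × 1.170435 = 749.2 W/m².

Q̄ ≈ 749 W/m²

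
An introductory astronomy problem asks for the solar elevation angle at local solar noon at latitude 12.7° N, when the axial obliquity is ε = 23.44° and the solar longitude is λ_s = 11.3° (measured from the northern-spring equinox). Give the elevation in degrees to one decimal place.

81.8°

Solar declination: sin δ = sin ε · sin λ_s = sin 23.44° × sin 11.3° = 0.07795, so δ = +4.470°.
At local noon the hour angle is zero, so the zenith angle equals |φ − δ| = |+12.7° − (+4.470°)| = 8.230°.
Elevation = 90° − 8.230° = 81.8°.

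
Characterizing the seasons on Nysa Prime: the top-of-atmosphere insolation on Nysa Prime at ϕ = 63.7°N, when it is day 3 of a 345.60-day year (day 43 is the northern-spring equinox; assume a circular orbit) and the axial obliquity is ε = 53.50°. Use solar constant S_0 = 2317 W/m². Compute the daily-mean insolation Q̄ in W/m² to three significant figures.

Solar longitude: L_s = 360° × (3 − 43)/345.60 = -41.667°, i.e. -41.667° + 360° = 318.333°.
sin δ = sin 53.50° × sin 318.333° = -0.53440, so δ = -32.303°.
cos h₀ = −tan(+63.7°) tan(-32.303°) = 1.2793 ≥ 1 ⇒ polar night, h₀ = 0 and Q̄ = 0.

Q̄ ≈ 0.00 W/m²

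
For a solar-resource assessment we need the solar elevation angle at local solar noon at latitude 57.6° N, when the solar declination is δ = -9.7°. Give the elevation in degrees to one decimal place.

At local noon the hour angle is zero, so the zenith angle equals |φ − δ| = |+57.6° − (-9.700°)| = 67.300°.
Elevation = 90° − 67.300° = 22.7°.

22.7°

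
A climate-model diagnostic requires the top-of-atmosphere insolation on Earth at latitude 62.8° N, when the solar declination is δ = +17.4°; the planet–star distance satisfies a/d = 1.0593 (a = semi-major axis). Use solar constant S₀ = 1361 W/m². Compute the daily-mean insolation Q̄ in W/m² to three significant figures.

Q̄ ≈ 456 W/m²

cos H₀ = −tan(+62.8°) tan(+17.400°) = -0.6098, H₀ = 2.2266 rad.
Bracket: H₀ sin φ sin δ + cos φ cos δ sin H₀ = 2.2266×0.88942×0.29904 + 0.45710×0.95424×0.79258 = 0.592214 + 0.345710 = 0.937924.
Inverse-square distance factor (a/d)² = 1.0593² = 1.122116.
Q̄ = (S₀/π) × 1.122116 × [bracket] = (1361/π) × 1.122116 × 0.937924 = 455.9 W/m².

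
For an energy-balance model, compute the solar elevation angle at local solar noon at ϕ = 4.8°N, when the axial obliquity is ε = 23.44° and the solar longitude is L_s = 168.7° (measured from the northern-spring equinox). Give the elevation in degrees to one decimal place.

Solar declination: sin δ = sin ε · sin L_s = sin 23.44° × sin 168.7° = 0.07795, so δ = +4.470°.
At local noon the hour angle is zero, so the zenith angle equals |ϕ − δ| = |+4.8° − (+4.470°)| = 0.330°.
Elevation = 90° − 0.330° = 89.7°.

89.7°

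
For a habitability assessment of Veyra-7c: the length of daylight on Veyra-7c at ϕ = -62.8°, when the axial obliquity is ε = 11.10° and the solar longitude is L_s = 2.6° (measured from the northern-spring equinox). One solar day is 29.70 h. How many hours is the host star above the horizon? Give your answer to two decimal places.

Solar declination: sin δ = sin ε · sin L_s = sin 11.10° × sin 2.6° = 0.00873, so δ = +0.500°.
cos h₀ = −tan ϕ · tan δ = −tan(-62.8°) × tan(+0.500°) = 0.0170, so h₀ = 1.5538 rad = 89.03°.
Daylight = 2h₀/(2π) × 29.70 h = (1.5538/π) × 29.70 = 14.69 h.

14.69 h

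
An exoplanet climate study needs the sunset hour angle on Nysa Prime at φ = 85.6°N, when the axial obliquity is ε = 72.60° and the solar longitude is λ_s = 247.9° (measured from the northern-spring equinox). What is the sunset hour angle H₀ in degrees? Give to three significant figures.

Solar declination: sin δ = sin ε · sin λ_s = sin 72.60° × sin 247.9° = -0.88413, so δ = -62.145°.
cos H₀ = −tan φ · tan δ = 24.5919 ≥ 1, so the host star never rises (polar night) and H₀ = 0.

H₀ = 0.00°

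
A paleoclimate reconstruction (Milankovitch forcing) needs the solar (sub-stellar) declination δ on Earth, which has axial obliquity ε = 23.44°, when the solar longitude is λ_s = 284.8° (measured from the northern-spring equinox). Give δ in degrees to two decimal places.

δ = -22.62°

sin δ = sin ε · sin λ_s = sin 23.44° × sin 284.8° = -0.384591.
δ = arcsin(-0.384591) = -22.62°.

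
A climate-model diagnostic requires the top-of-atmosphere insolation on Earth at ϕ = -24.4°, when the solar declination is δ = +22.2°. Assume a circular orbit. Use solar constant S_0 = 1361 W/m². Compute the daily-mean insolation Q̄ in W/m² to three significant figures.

cos h₀ = −tan(-24.4°) tan(+22.200°) = 0.1851, h₀ = 1.3846 rad.
Bracket: h₀ sin ϕ sin δ + cos ϕ cos δ sin h₀ = 1.3846×-0.41310×0.37784 + 0.91068×0.92587×0.98272 = -0.216116 + 0.828601 = 0.612485.
Q̄ = (S_0/π) × [bracket] = (1361/π) × 0.612485 = 265.3 W/m².

Q̄ ≈ 265 W/m²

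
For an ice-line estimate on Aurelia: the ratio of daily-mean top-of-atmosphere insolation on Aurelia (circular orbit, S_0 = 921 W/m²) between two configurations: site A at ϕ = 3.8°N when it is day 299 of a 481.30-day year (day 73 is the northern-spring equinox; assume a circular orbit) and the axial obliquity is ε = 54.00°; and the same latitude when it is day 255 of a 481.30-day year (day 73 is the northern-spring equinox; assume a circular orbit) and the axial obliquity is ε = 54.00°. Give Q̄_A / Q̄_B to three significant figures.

Q̄_A / Q̄_B ≈ 1.13

— Configuration A (ϕ=+3.8°):
Solar longitude: L_s = 360° × (299 − 73)/481.30 = 169.042°.
sin δ = sin 54.00° × sin 169.042° = 0.15378, so δ = +8.846°.
cos h₀ = −tan(+3.8°) tan(+8.846°) = -0.0103, h₀ = 1.5811 rad.
Bracket: h₀ sin ϕ sin δ + cos ϕ cos δ sin h₀ = 1.5811×0.06627×0.15378 + 0.99780×0.98810×0.99995 = 0.016113 + 0.985877 = 1.001990.
Q̄ = (S_0/π) × [bracket] = (921/π) × 1.001990 = 293.75 W/m².
— Configuration B (ϕ=+3.8°):
Solar longitude: L_s = 360° × (255 − 73)/481.30 = 136.131°.
sin δ = sin 54.00° × sin 136.131° = 0.56066, so δ = +34.101°.
cos h₀ = −tan(+3.8°) tan(+34.101°) = -0.0450, h₀ = 1.6158 rad.
Bracket: h₀ sin ϕ sin δ + cos ϕ cos δ sin h₀ = 1.6158×0.06627×0.56066 + 0.99780×0.82805×0.99899 = 0.060035 + 0.825394 = 0.885429.
Q̄ = (S_0/π) × [bracket] = (921/π) × 0.885429 = 259.58 W/m².
Ratio Q̄_A / Q̄_B = 293.75 / 259.58 = 1.132.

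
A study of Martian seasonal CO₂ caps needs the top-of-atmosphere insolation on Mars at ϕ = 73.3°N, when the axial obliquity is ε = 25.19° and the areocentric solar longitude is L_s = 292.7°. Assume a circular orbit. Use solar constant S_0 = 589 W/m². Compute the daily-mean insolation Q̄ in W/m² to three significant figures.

sin δ = sin 25.19° × sin 292.7° = -0.39265, so δ = -23.120°.
cos h₀ = −tan(+73.3°) tan(-23.120°) = 1.4231 ≥ 1 ⇒ polar night, h₀ = 0 and Q̄ = 0.

Q̄ ≈ 0.00 W/m²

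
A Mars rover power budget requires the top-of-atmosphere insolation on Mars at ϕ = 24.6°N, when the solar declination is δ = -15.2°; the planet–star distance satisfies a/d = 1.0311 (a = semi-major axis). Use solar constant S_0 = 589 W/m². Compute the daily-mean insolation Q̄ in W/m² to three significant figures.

Q̄ ≈ 142 W/m²

cos h₀ = −tan(+24.6°) tan(-15.200°) = 0.1244, h₀ = 1.4461 rad.
Bracket: h₀ sin ϕ sin δ + cos ϕ cos δ sin h₀ = 1.4461×0.41628×-0.26219 + 0.90924×0.96502×0.99223 = -0.157834 + 0.870617 = 0.712783.
Inverse-square distance factor (a/d)² = 1.0311² = 1.063167.
Q̄ = (S_0/π) × 1.063167 × [bracket] = (589/π) × 1.063167 × 0.712783 = 142.1 W/m².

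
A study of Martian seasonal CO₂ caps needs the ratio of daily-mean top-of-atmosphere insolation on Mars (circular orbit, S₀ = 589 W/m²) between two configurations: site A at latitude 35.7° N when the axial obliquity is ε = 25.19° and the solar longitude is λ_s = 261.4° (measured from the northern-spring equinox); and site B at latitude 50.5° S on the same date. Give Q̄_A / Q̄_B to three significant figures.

Q̄_A / Q̄_B ≈ 0.332

— Configuration A (φ=+35.7°):
Solar declination: sin δ = sin ε · sin λ_s = sin 25.19° × sin 261.4° = -0.42084, so δ = -24.887°.
cos H₀ = −tan(+35.7°) tan(-24.887°) = 0.3334, H₀ = 1.2309 rad.
Bracket: H₀ sin φ sin δ + cos φ cos δ sin H₀ = 1.2309×0.58354×-0.42084 + 0.81208×0.90714×0.94280 = -0.302281 + 0.694533 = 0.392252.
Q̄ = (S₀/π) × [bracket] = (589/π) × 0.392252 = 73.541 W/m².
— Configuration B (φ=-50.5°):
cos H₀ = −tan(-50.5°) tan(-24.887°) = -0.5628, H₀ = 2.1685 rad.
Bracket: H₀ sin φ sin δ + cos φ cos δ sin H₀ = 2.1685×-0.77162×-0.42084 + 0.63608×0.90714×0.82661 = 0.704174 + 0.476965 = 1.181139.
Q̄ = (S₀/π) × [bracket] = (589/π) × 1.181139 = 221.45 W/m².
Ratio Q̄_A / Q̄_B = 73.541 / 221.45 = 0.3321.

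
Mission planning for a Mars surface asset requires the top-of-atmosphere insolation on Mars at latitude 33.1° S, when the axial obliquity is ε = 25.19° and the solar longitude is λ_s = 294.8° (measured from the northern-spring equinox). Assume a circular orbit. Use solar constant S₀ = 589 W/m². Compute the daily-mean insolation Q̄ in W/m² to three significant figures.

Solar declination: sin δ = sin ε · sin λ_s = sin 25.19° × sin 294.8° = -0.38637, so δ = -22.729°.
cos H₀ = −tan(-33.1°) tan(-22.729°) = -0.2731, H₀ = 1.8474 rad.
Bracket: H₀ sin φ sin δ + cos φ cos δ sin H₀ = 1.8474×-0.54610×-0.38637 + 0.83772×0.92234×0.96199 = 0.389795 + 0.743294 = 1.133089.
Q̄ = (S₀/π) × [bracket] = (589/π) × 1.133089 = 212.4 W/m².

Q̄ ≈ 212 W/m²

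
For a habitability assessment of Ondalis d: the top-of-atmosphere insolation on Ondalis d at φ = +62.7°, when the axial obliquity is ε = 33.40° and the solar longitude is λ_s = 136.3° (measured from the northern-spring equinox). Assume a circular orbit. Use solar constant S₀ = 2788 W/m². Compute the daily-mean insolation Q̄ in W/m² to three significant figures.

Solar declination: sin δ = sin ε · sin λ_s = sin 33.40° × sin 136.3° = 0.38032, so δ = +22.353°.
cos H₀ = −tan(+62.7°) tan(+22.353°) = -0.7967, H₀ = 2.4926 rad.
Bracket: H₀ sin φ sin δ + cos φ cos δ sin H₀ = 2.4926×0.88862×0.38032 + 0.45865×0.92486×0.60435 = 0.842399 + 0.256357 = 1.098756.
Q̄ = (S₀/π) × [bracket] = (2788/π) × 1.098756 = 975.1 W/m².

Q̄ ≈ 975 W/m²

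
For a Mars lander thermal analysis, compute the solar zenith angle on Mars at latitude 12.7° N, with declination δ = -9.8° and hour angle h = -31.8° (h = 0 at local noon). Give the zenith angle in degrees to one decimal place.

cos θ_z = sin φ sin δ + cos φ cos δ cos h = -0.037420 + 0.817001 = 0.779581.
θ_z = arccos(0.779581) = 38.8°.

θ_z = 38.8°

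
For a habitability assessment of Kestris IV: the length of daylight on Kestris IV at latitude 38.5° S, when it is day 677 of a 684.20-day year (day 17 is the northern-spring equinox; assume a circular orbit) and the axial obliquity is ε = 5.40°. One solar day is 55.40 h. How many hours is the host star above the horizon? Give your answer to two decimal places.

27.99 h

Solar longitude: L_s = 360° × (677 − 17)/684.20 = 347.267°.
sin δ = sin 5.40° × sin 347.267° = -0.02074, so δ = -1.189°.
cos h₀ = −tan ϕ · tan δ = −tan(-38.5°) × tan(-1.189°) = -0.0165, so h₀ = 1.5873 rad = 90.95°.
Daylight = 2h₀/(2π) × 55.40 h = (1.5873/π) × 55.40 = 27.99 h.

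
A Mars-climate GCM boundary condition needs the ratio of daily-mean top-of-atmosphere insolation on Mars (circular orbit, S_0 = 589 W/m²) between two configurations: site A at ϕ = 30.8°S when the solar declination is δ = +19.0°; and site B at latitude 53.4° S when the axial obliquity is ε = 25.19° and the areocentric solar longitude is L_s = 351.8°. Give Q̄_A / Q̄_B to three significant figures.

Q̄_A / Q̄_B ≈ 0.842

— Configuration A (ϕ=-30.8°):
cos h₀ = −tan(-30.8°) tan(+19.000°) = 0.2053, h₀ = 1.3641 rad.
Bracket: h₀ sin ϕ sin δ + cos ϕ cos δ sin h₀ = 1.3641×-0.51204×0.32557 + 0.85896×0.94552×0.97871 = -0.227402 + 0.794873 = 0.567471.
Q̄ = (S_0/π) × [bracket] = (589/π) × 0.567471 = 106.39 W/m².
— Configuration B (ϕ=-53.4°):
sin δ = sin 25.19° × sin 351.8° = -0.06071, so δ = -3.480°.
cos h₀ = −tan(-53.4°) tan(-3.480°) = -0.0819, h₀ = 1.6528 rad.
Bracket: h₀ sin ϕ sin δ + cos ϕ cos δ sin h₀ = 1.6528×-0.80282×-0.06071 + 0.59622×0.99816×0.99664 = 0.080556 + 0.593123 = 0.673679.
Q̄ = (S_0/π) × [bracket] = (589/π) × 0.673679 = 126.30 W/m².
Ratio Q̄_A / Q̄_B = 106.39 / 126.30 = 0.8424.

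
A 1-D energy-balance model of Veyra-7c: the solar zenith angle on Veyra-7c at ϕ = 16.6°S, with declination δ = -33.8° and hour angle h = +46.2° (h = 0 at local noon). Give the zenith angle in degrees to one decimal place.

cos θ_z = sin ϕ sin δ + cos ϕ cos δ cos h = 0.158927 + 0.551189 = 0.710116.
θ_z = arccos(0.710116) = 44.8°.

θ_z = 44.8°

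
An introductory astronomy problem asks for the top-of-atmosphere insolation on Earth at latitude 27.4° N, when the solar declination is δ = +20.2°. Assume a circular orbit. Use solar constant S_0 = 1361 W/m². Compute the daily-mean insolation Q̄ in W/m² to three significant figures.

cos h₀ = −tan(+27.4°) tan(+20.200°) = -0.1907, h₀ = 1.7627 rad.
Bracket: h₀ sin ϕ sin δ + cos ϕ cos δ sin h₀ = 1.7627×0.46020×0.34530 + 0.88782×0.93849×0.98165 = 0.280105 + 0.817921 = 1.098026.
Q̄ = (S_0/π) × [bracket] = (1361/π) × 1.098026 = 475.7 W/m².

Q̄ ≈ 476 W/m²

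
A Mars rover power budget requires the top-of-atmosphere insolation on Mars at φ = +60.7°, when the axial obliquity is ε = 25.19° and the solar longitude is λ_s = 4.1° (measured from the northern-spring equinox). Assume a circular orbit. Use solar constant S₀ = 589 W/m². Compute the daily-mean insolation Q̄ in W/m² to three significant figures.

Solar declination: sin δ = sin ε · sin λ_s = sin 25.19° × sin 4.1° = 0.03043, so δ = +1.744°.
cos H₀ = −tan(+60.7°) tan(+1.744°) = -0.0543, H₀ = 1.6251 rad.
Bracket: H₀ sin φ sin δ + cos φ cos δ sin H₀ = 1.6251×0.87207×0.03043 + 0.48938×0.99954×0.99853 = 0.043125 + 0.488436 = 0.531561.
Q̄ = (S₀/π) × [bracket] = (589/π) × 0.531561 = 99.66 W/m².

Q̄ ≈ 99.7 W/m²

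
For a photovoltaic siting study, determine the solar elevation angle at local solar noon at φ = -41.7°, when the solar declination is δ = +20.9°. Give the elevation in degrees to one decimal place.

27.4°

At local noon the hour angle is zero, so the zenith angle equals |φ − δ| = |-41.7° − (+20.900°)| = 62.600°.
Elevation = 90° − 62.600° = 27.4°.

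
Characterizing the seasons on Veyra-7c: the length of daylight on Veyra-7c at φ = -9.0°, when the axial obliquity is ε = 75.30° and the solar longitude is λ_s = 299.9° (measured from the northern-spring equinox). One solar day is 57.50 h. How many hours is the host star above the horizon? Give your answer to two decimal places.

33.26 h

Solar declination: sin δ = sin ε · sin λ_s = sin 75.30° × sin 299.9° = -0.83852, so δ = -56.984°.
cos H₀ = −tan φ · tan δ = −tan(-9.0°) × tan(-56.984°) = -0.2437, so H₀ = 1.8170 rad = 104.11°.
Daylight = 2H₀/(2π) × 57.50 h = (1.8170/π) × 57.50 = 33.26 h.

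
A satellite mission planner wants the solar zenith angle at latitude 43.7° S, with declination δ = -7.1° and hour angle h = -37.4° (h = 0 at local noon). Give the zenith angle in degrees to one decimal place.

cos θ_z = sin ϕ sin δ + cos ϕ cos δ cos h = 0.085394 + 0.569932 = 0.655326.
θ_z = arccos(0.655326) = 49.1°.

θ_z = 49.1°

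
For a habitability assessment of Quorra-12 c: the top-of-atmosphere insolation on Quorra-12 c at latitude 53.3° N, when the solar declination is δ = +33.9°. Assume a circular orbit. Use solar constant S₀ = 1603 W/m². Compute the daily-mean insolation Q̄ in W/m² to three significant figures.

cos H₀ = −tan(+53.3°) tan(+33.900°) = -0.9015, H₀ = 2.6941 rad.
Bracket: H₀ sin φ sin δ + cos φ cos δ sin H₀ = 2.6941×0.80178×0.55775 + 0.59763×0.83001×0.43274 = 1.204782 + 0.214656 = 1.419438.
Q̄ = (S₀/π) × [bracket] = (1603/π) × 1.419438 = 724.3 W/m².

Q̄ ≈ 724 W/m²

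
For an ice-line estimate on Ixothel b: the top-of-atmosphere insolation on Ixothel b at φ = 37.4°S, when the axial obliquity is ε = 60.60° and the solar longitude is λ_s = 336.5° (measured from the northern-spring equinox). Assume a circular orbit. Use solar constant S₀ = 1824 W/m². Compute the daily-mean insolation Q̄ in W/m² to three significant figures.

Q̄ ≈ 642 W/m²

Solar declination: sin δ = sin ε · sin λ_s = sin 60.60° × sin 336.5° = -0.34740, so δ = -20.328°.
cos H₀ = −tan(-37.4°) tan(-20.328°) = -0.2832, H₀ = 1.8580 rad.
Bracket: H₀ sin φ sin δ + cos φ cos δ sin H₀ = 1.8580×-0.60738×-0.34740 + 0.79441×0.93772×0.95905 = 0.392045 + 0.714429 = 1.106474.
Q̄ = (S₀/π) × [bracket] = (1824/π) × 1.106474 = 642.4 W/m².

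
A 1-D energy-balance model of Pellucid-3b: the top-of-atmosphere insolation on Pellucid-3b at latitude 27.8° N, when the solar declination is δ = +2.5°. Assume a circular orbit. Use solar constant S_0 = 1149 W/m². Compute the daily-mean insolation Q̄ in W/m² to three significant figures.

cos h₀ = −tan(+27.8°) tan(+2.500°) = -0.0230, h₀ = 1.5938 rad.
Bracket: h₀ sin ϕ sin δ + cos ϕ cos δ sin h₀ = 1.5938×0.46639×0.04362 + 0.88458×0.99905×0.99974 = 0.032424 + 0.883510 = 0.915934.
Q̄ = (S_0/π) × [bracket] = (1149/π) × 0.915934 = 335.0 W/m².

Q̄ ≈ 335 W/m²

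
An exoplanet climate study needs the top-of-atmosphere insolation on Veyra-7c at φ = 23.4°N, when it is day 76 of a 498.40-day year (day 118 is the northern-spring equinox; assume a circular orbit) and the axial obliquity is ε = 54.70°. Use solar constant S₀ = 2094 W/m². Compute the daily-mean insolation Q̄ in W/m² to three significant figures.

Q̄ ≈ 397 W/m²

Solar longitude: λ_s = 360° × (76 − 118)/498.40 = -30.337°, i.e. -30.337° + 360° = 329.663°.
sin δ = sin 54.70° × sin 329.663° = -0.41222, so δ = -24.344°.
cos H₀ = −tan(+23.4°) tan(-24.344°) = 0.1958, H₀ = 1.3737 rad.
Bracket: H₀ sin φ sin δ + cos φ cos δ sin H₀ = 1.3737×0.39715×-0.41222 + 0.91775×0.91108×0.98065 = -0.224893 + 0.819964 = 0.595071.
Q̄ = (S₀/π) × [bracket] = (2094/π) × 0.595071 = 396.6 W/m².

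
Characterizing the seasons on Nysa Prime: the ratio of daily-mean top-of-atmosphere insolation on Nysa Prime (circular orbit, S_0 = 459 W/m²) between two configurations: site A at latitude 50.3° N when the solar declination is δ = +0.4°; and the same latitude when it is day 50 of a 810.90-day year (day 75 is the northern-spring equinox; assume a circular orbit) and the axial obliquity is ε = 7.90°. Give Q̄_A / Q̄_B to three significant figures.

— Configuration A (ϕ=+50.3°):
cos h₀ = −tan(+50.3°) tan(+0.400°) = -0.0084, h₀ = 1.5792 rad.
Bracket: h₀ sin ϕ sin δ + cos ϕ cos δ sin h₀ = 1.5792×0.76940×0.00698 + 0.63877×0.99998×0.99996 = 0.008481 + 0.638732 = 0.647213.
Q̄ = (S_0/π) × [bracket] = (459/π) × 0.647213 = 94.561 W/m².
— Configuration B (ϕ=+50.3°):
Solar longitude: L_s = 360° × (50 − 75)/810.90 = -11.099°, i.e. -11.099° + 360° = 348.901°.
sin δ = sin 7.90° × sin 348.901° = -0.02646, so δ = -1.516°.
cos h₀ = −tan(+50.3°) tan(-1.516°) = 0.0319, h₀ = 1.5389 rad.
Bracket: h₀ sin ϕ sin δ + cos ϕ cos δ sin h₀ = 1.5389×0.76940×-0.02646 + 0.63877×0.99965×0.99949 = -0.031329 + 0.638221 = 0.606892.
Q̄ = (S_0/π) × [bracket] = (459/π) × 0.606892 = 88.669 W/m².
Ratio Q̄_A / Q̄_B = 94.561 / 88.669 = 1.066.

Q̄_A / Q̄_B ≈ 1.07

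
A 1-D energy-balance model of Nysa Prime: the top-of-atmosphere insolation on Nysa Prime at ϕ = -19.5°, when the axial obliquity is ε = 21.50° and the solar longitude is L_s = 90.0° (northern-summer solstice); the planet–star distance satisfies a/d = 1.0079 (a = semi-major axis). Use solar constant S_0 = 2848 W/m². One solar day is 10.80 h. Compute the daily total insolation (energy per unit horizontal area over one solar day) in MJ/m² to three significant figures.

24.8 MJ/m²

Solar declination: sin δ = sin ε · sin L_s = sin 21.50° × sin 90.0° = 0.36650, so δ = +21.500°.
cos h₀ = −tan(-19.5°) tan(+21.500°) = 0.1395, h₀ = 1.4308 rad.
Bracket: h₀ sin ϕ sin δ + cos ϕ cos δ sin h₀ = 1.4308×-0.33381×0.36650 + 0.94264×0.93042×0.99022 = -0.175046 + 0.868474 = 0.693428.
Inverse-square distance factor (a/d)² = 1.0079² = 1.015862.
Q̄ = (S_0/π) × 1.015862 × [bracket] = (2848/π) × 1.015862 × 0.693428 = 638.60 W/m².
Daily total = Q̄ × 10.80 h × 3600 s/h = 638.60 × 10.80 × 3600 / 10⁶ = 24.83 MJ/m².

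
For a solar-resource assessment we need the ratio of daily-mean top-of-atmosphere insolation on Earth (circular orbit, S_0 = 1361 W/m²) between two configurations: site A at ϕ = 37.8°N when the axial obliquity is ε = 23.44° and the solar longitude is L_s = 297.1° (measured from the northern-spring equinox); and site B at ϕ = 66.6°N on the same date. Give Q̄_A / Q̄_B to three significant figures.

Q̄_A / Q̄_B ≈ 27.6

— Configuration A (ϕ=+37.8°):
Solar declination: sin δ = sin ε · sin L_s = sin 23.44° × sin 297.1° = -0.35412, so δ = -20.739°.
cos h₀ = −tan(+37.8°) tan(-20.739°) = 0.2937, h₀ = 1.2727 rad.
Bracket: h₀ sin ϕ sin δ + cos ϕ cos δ sin h₀ = 1.2727×0.61291×-0.35412 + 0.79016×0.93520×0.95589 = -0.276232 + 0.706362 = 0.430130.
Q̄ = (S_0/π) × [bracket] = (1361/π) × 0.430130 = 186.34 W/m².
— Configuration B (ϕ=+66.6°):
cos h₀ = −tan(+66.6°) tan(-20.739°) = 0.8750, h₀ = 0.5053 rad.
Bracket: h₀ sin ϕ sin δ + cos ϕ cos δ sin h₀ = 0.5053×0.91775×-0.35412 + 0.39715×0.93520×0.48410 = -0.164219 + 0.179802 = 0.015583.
Q̄ = (S_0/π) × [bracket] = (1361/π) × 0.015583 = 6.7509 W/m².
Ratio Q̄_A / Q̄_B = 186.34 / 6.7509 = 27.60.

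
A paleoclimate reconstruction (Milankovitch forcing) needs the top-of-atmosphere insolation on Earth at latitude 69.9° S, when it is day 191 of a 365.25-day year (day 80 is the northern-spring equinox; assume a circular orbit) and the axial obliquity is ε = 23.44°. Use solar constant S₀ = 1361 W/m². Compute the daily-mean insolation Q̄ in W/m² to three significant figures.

Solar longitude: λ_s = 360° × (191 − 80)/365.25 = 109.405°.
sin δ = sin 23.44° × sin 109.405° = 0.37519, so δ = +22.036°.
cos H₀ = −tan(-69.9°) tan(+22.036°) = 1.1061 ≥ 1 ⇒ polar night, H₀ = 0 and Q̄ = 0.

Q̄ ≈ 0.00 W/m²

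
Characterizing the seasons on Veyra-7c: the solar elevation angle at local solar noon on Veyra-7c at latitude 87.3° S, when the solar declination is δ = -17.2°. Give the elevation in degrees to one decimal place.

At local noon the hour angle is zero, so the zenith angle equals |ϕ − δ| = |-87.3° − (-17.200°)| = 70.100°.
Elevation = 90° − 70.100° = 19.9°.

19.9°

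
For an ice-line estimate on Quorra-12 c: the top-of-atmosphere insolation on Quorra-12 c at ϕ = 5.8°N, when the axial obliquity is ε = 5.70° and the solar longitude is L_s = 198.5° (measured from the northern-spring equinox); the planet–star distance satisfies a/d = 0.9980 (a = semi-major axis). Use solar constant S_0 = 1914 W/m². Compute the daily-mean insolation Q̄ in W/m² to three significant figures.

Solar declination: sin δ = sin ε · sin L_s = sin 5.70° × sin 198.5° = -0.03151, so δ = -1.806°.
cos h₀ = −tan(+5.8°) tan(-1.806°) = 0.0032, h₀ = 1.5676 rad.
Bracket: h₀ sin ϕ sin δ + cos ϕ cos δ sin h₀ = 1.5676×0.10106×-0.03151 + 0.99488×0.99950×0.99999 = -0.004992 + 0.994373 = 0.989381.
Inverse-square distance factor (a/d)² = 0.9980² = 0.996004.
Q̄ = (S_0/π) × 0.996004 × [bracket] = (1914/π) × 0.996004 × 0.989381 = 600.4 W/m².

Q̄ ≈ 600 W/m²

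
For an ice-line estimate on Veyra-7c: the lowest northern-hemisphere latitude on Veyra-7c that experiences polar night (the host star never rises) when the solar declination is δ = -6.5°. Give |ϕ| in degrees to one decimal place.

|ϕ| = 83.5°

Polar night requires cos h₀ = −tan ϕ tan δ ≥ 1, i.e. tan ϕ tan δ ≤ −1.
The boundary is |tan ϕ| · |tan δ| = 1, so |ϕ| = 90° − |δ| = 90° − 6.5° = 83.5° in the northern hemisphere.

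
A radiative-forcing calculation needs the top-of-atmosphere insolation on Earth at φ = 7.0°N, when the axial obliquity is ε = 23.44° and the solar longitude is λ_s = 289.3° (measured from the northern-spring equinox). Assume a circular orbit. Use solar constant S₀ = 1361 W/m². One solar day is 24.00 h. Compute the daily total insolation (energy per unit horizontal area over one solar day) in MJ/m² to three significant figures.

31.8 MJ/m²

Solar declination: sin δ = sin ε · sin λ_s = sin 23.44° × sin 289.3° = -0.37543, so δ = -22.051°.
cos H₀ = −tan(+7.0°) tan(-22.051°) = 0.0497, H₀ = 1.5210 rad.
Bracket: H₀ sin φ sin δ + cos φ cos δ sin H₀ = 1.5210×0.12187×-0.37543 + 0.99255×0.92685×0.99876 = -0.069591 + 0.918804 = 0.849213.
Q̄ = (S₀/π) × [bracket] = (1361/π) × 0.849213 = 367.90 W/m².
Daily total = Q̄ × 24.00 h × 3600 s/h = 367.90 × 24.00 × 3600 / 10⁶ = 31.79 MJ/m².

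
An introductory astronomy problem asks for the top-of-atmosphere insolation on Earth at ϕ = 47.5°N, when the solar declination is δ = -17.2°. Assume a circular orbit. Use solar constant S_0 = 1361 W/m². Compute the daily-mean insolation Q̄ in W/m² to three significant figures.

cos h₀ = −tan(+47.5°) tan(-17.200°) = 0.3378, h₀ = 1.2262 rad.
Bracket: h₀ sin ϕ sin δ + cos ϕ cos δ sin h₀ = 1.2262×0.73728×-0.29571 + 0.67559×0.95528×0.94121 = -0.267337 + 0.607436 = 0.340099.
Q̄ = (S_0/π) × [bracket] = (1361/π) × 0.340099 = 147.3 W/m².

Q̄ ≈ 147 W/m²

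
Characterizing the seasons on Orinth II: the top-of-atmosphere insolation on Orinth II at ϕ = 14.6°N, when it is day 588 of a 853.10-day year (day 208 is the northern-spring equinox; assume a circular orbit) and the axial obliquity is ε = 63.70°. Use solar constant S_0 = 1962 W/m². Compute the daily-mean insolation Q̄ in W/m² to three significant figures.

Solar longitude: L_s = 360° × (588 − 208)/853.10 = 160.356°.
sin δ = sin 63.70° × sin 160.356° = 0.30137, so δ = +17.540°.
cos h₀ = −tan(+14.6°) tan(+17.540°) = -0.0823, h₀ = 1.6532 rad.
Bracket: h₀ sin ϕ sin δ + cos ϕ cos δ sin h₀ = 1.6532×0.25207×0.30137 + 0.96771×0.95351×0.99661 = 0.125588 + 0.919593 = 1.045181.
Q̄ = (S_0/π) × [bracket] = (1962/π) × 1.045181 = 652.7 W/m².

Q̄ ≈ 653 W/m²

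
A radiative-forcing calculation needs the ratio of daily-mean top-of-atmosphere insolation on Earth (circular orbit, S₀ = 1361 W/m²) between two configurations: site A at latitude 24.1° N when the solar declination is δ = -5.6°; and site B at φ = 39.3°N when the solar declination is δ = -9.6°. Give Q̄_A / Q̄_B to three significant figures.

Q̄_A / Q̄_B ≈ 1.40

— Configuration A (φ=+24.1°):
cos H₀ = −tan(+24.1°) tan(-5.600°) = 0.0439, H₀ = 1.5269 rad.
Bracket: H₀ sin φ sin δ + cos φ cos δ sin H₀ = 1.5269×0.40833×-0.09758 + 0.91283×0.99523×0.99904 = -0.060839 + 0.907604 = 0.846765.
Q̄ = (S₀/π) × [bracket] = (1361/π) × 0.846765 = 366.84 W/m².
— Configuration B (φ=+39.3°):
cos H₀ = −tan(+39.3°) tan(-9.600°) = 0.1384, H₀ = 1.4319 rad.
Bracket: H₀ sin φ sin δ + cos φ cos δ sin H₀ = 1.4319×0.63338×-0.16677 + 0.77384×0.98600×0.99037 = -0.151250 + 0.755658 = 0.604408.
Q̄ = (S₀/π) × [bracket] = (1361/π) × 0.604408 = 261.84 W/m².
Ratio Q̄_A / Q̄_B = 366.84 / 261.84 = 1.401.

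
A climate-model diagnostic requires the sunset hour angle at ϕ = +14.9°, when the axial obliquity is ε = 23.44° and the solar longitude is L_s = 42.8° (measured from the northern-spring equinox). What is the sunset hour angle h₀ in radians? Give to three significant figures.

Solar declination: sin δ = sin ε · sin L_s = sin 23.44° × sin 42.8° = 0.27027, so δ = +15.681°.
cos h₀ = −tan ϕ · tan δ = −tan(+14.9°) × tan(+15.681°) = -0.0747, so h₀ = 1.6456 rad = 94.28°.

h₀ = 1.65 rad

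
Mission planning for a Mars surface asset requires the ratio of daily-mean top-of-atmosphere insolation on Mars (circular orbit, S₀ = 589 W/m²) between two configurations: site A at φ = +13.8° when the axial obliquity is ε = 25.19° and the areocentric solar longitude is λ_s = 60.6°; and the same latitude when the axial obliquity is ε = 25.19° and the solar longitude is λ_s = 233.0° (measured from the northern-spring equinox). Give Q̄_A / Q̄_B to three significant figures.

Q̄_A / Q̄_B ≈ 1.32

— Configuration A (φ=+13.8°):
sin δ = sin 25.19° × sin 60.6° = 0.37081, so δ = +21.765°.
cos H₀ = −tan(+13.8°) tan(+21.765°) = -0.0981, H₀ = 1.6690 rad.
Bracket: H₀ sin φ sin δ + cos φ cos δ sin H₀ = 1.6690×0.23853×0.37081 + 0.97113×0.92871×0.99518 = 0.147622 + 0.897551 = 1.045173.
Q̄ = (S₀/π) × [bracket] = (589/π) × 1.045173 = 195.95 W/m².
— Configuration B (φ=+13.8°):
Solar declination: sin δ = sin ε · sin λ_s = sin 25.19° × sin 233.0° = -0.33992, so δ = -19.872°.
cos H₀ = −tan(+13.8°) tan(-19.872°) = 0.0888, H₀ = 1.4819 rad.
Bracket: H₀ sin φ sin δ + cos φ cos δ sin H₀ = 1.4819×0.23853×-0.33992 + 0.97113×0.94046×0.99605 = -0.120154 + 0.909701 = 0.789547.
Q̄ = (S₀/π) × [bracket] = (589/π) × 0.789547 = 148.03 W/m².
Ratio Q̄_A / Q̄_B = 195.95 / 148.03 = 1.324.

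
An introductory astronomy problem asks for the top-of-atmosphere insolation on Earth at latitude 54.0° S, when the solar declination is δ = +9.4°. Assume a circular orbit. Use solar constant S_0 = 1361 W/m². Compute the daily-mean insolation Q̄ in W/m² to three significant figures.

cos h₀ = −tan(-54.0°) tan(+9.400°) = 0.2279, h₀ = 1.3409 rad.
Bracket: h₀ sin ϕ sin δ + cos ϕ cos δ sin h₀ = 1.3409×-0.80902×0.16333 + 0.58779×0.98657×0.97369 = -0.177183 + 0.564639 = 0.387456.
Q̄ = (S_0/π) × [bracket] = (1361/π) × 0.387456 = 167.9 W/m².

Q̄ ≈ 168 W/m²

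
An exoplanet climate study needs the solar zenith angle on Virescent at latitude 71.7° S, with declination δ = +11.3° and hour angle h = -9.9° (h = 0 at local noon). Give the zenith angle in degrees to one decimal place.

cos θ_z = sin ϕ sin δ + cos ϕ cos δ cos h = -0.186036 + 0.303321 = 0.117285.
θ_z = arccos(0.117285) = 83.3°.

θ_z = 83.3°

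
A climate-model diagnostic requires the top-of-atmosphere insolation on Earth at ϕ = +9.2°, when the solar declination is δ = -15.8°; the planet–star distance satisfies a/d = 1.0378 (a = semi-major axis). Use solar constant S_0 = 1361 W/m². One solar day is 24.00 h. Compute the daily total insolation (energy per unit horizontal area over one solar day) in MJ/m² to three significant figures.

35.6 MJ/m²

cos h₀ = −tan(+9.2°) tan(-15.800°) = 0.0458, h₀ = 1.5249 rad.
Bracket: h₀ sin ϕ sin δ + cos ϕ cos δ sin h₀ = 1.5249×0.15988×-0.27228 + 0.98714×0.96222×0.99895 = -0.066382 + 0.948849 = 0.882467.
Inverse-square distance factor (a/d)² = 1.0378² = 1.077029.
Q̄ = (S_0/π) × 1.077029 × [bracket] = (1361/π) × 1.077029 × 0.882467 = 411.75 W/m².
Daily total = Q̄ × 24.00 h × 3600 s/h = 411.75 × 24.00 × 3600 / 10⁶ = 35.58 MJ/m².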